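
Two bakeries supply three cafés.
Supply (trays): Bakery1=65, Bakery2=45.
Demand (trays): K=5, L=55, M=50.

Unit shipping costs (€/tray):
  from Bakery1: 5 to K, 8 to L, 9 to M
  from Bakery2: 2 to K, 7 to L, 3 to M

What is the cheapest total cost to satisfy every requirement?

645

An optimal shipping plan:
  Bakery1–K: 5 × €5 = €25
  Bakery1–L: 55 × €8 = €440
  Bakery1–M: 5 × €9 = €45
  Bakery2–M: 45 × €3 = €135
Total = 25 + 440 + 45 + 135 = €645.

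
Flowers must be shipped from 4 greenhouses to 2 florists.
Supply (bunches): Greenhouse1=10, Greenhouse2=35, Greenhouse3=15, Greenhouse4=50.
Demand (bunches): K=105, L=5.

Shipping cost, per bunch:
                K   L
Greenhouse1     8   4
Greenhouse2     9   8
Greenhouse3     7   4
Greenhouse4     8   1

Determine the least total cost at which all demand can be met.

865

A cheapest plan:
  Greenhouse1 to K: 10 bunches
  Greenhouse2 to K: 35 bunches
  Greenhouse3 to K: 15 bunches
  Greenhouse4 to K: 45 bunches
  Greenhouse4 to L: 5 bunches
Total cost = 865.
(Supply check: Greenhouse1 ships 10; Greenhouse2 ships 35; Greenhouse3 ships 15; Greenhouse4 ships 50.)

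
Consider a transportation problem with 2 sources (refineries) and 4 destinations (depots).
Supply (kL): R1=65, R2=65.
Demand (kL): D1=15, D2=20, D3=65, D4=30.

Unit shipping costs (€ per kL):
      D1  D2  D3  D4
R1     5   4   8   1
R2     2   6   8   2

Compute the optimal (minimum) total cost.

One minimum-cost allocation:
  R1–D2: 20 × €4 = €80
  R1–D3: 15 × €8 = €120
  R1–D4: 30 × €1 = €30
  R2–D1: 15 × €2 = €30
  R2–D3: 50 × €8 = €400
Total = 80 + 120 + 30 + 30 + 400 = €660.

660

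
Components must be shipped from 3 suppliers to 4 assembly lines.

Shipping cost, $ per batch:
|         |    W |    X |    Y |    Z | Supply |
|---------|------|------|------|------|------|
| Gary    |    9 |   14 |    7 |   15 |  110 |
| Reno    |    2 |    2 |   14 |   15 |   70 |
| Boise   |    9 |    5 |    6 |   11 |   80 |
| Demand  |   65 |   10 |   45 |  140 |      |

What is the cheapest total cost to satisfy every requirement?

A cheapest plan:
  Gary–Y: 45 × $7 = $315
  Gary–Z: 65 × $15 = $975
  Reno–W: 65 × $2 = $130
  Reno–X: 5 × $2 = $10
  Boise–X: 5 × $5 = $25
  Boise–Z: 75 × $11 = $825
Total = 315 + 975 + 130 + 10 + 25 + 825 = $2280.
(Supply check: Gary ships 110; Reno ships 70; Boise ships 80.)

2280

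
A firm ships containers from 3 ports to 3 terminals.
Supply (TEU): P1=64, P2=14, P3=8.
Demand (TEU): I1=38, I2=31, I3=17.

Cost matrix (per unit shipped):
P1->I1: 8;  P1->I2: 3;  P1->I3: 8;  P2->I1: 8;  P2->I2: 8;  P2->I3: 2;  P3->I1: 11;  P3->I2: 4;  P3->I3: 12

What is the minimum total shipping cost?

A cheapest plan:
  P1→I1: 38 TEU
  P1→I2: 23 TEU
  P1→I3: 3 TEU
  P2→I3: 14 TEU
  P3→I2: 8 TEU
Total cost = 457.
(Supply check: P1 ships 64; P2 ships 14; P3 ships 8.)

457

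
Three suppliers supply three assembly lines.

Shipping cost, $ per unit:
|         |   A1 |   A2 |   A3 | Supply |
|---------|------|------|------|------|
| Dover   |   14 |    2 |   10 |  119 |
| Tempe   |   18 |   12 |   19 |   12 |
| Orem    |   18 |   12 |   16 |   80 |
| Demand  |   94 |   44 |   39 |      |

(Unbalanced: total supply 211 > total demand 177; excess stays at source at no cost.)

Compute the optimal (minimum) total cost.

2026

Optimal allocation:
  Dover–A1: 36 × $14 = $504
  Dover–A2: 44 × $2 = $88
  Dover–A3: 39 × $10 = $390
  Tempe–A1: 12 × $18 = $216
  Orem–A1: 46 × $18 = $828
Total = 504 + 88 + 390 + 216 + 828 = $2026.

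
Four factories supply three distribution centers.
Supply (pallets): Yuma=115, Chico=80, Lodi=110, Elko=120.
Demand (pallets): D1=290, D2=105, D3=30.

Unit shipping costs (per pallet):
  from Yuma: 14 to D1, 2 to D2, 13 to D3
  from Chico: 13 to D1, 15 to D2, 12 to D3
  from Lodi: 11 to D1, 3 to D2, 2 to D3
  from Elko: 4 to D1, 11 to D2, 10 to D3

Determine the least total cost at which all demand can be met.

Optimal allocation:
  Yuma→D1: 10 × 14 = 140
  Yuma→D2: 105 × 2 = 210
  Chico→D1: 80 × 13 = 1040
  Lodi→D1: 80 × 11 = 880
  Lodi→D3: 30 × 2 = 60
  Elko→D1: 120 × 4 = 480
Total = 140 + 210 + 1040 + 880 + 60 + 480 = 2810.
(Supply check: Yuma ships 115; Chico ships 80; Lodi ships 110; Elko ships 120.)

2810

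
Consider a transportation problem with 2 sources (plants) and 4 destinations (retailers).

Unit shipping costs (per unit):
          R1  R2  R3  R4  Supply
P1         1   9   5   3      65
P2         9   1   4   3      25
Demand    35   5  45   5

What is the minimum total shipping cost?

260

One minimum-cost allocation:
  P1->R1: 35 × 1 = 35
  P1->R3: 25 × 5 = 125
  P1->R4: 5 × 3 = 15
  P2->R2: 5 × 1 = 5
  P2->R3: 20 × 4 = 80
Total = 35 + 125 + 15 + 5 + 80 = 260.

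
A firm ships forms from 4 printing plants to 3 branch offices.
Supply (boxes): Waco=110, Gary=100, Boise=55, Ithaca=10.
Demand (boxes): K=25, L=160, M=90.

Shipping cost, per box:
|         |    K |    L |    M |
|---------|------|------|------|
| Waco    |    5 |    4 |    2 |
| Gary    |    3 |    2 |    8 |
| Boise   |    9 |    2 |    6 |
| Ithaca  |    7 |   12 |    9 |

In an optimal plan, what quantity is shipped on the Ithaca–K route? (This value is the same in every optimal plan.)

Optimal shipments:
  Waco–L: 20 × 4 = 80
  Waco–M: 90 × 2 = 180
  Gary–K: 15 × 3 = 45
  Gary–L: 85 × 2 = 170
  Boise–L: 55 × 2 = 110
  Ithaca–K: 10 × 7 = 70
Total cost = 655.
So Ithaca→K carries 10 boxes.

10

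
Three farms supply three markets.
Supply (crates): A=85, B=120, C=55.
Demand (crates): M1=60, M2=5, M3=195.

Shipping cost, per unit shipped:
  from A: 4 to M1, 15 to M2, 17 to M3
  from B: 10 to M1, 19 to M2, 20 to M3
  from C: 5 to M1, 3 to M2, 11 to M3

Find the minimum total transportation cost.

3630

One minimum-cost allocation:
  A->M1: 60 × 4 = 240
  A->M3: 25 × 17 = 425
  B->M3: 120 × 20 = 2400
  C->M2: 5 × 3 = 15
  C->M3: 50 × 11 = 550
Total = 240 + 425 + 2400 + 15 + 550 = 3630.
(Supply check: A ships 85; B ships 120; C ships 55.)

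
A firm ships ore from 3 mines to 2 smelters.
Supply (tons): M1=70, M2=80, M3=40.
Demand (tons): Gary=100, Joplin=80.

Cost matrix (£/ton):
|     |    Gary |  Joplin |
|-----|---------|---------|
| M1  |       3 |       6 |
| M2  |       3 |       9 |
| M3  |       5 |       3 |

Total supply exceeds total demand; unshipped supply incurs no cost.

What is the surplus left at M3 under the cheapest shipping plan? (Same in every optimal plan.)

Minimum-cost shipments:
  M1→Gary: 20 × £3 = £60
  M1→Joplin: 40 × £6 = £240
  M2→Gary: 80 × £3 = £240
  M3→Joplin: 40 × £3 = £120
Total cost = £660.
M3 ships 40 of its 40, leaving 0.

0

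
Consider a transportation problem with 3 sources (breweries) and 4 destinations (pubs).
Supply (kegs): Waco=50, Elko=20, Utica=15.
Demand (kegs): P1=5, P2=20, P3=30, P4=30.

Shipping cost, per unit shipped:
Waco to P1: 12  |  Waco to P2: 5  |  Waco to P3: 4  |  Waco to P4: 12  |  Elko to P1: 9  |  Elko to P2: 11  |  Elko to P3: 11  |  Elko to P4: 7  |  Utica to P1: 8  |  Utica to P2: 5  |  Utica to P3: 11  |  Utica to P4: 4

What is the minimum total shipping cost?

430

One minimum-cost allocation:
  Waco→P2: 20 kegs
  Waco→P3: 30 kegs
  Elko→P1: 5 kegs
  Elko→P4: 15 kegs
  Utica→P4: 15 kegs
Total cost = 430.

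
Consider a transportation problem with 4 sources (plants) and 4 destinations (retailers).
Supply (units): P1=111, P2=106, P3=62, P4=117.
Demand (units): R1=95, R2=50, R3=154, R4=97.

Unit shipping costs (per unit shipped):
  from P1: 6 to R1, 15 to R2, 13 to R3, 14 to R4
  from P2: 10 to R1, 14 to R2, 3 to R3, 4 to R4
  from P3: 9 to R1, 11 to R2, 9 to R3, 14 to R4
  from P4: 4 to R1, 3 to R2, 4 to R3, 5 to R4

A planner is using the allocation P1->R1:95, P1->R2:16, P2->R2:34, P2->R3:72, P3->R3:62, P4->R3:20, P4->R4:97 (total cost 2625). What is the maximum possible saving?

456

Current plan cost = 95·6 + 16·15 + 34·14 + 72·3 + 62·9 + 20·4 + 97·5 = 2625.
Optimal plan:
  P1–R1: 95 units
  P1–R4: 16 units
  P2–R3: 25 units
  P2–R4: 81 units
  P3–R3: 62 units
  P4–R2: 50 units
  P4–R3: 67 units
Optimal cost = 2169.
Saving = 2625 − 2169 = 456.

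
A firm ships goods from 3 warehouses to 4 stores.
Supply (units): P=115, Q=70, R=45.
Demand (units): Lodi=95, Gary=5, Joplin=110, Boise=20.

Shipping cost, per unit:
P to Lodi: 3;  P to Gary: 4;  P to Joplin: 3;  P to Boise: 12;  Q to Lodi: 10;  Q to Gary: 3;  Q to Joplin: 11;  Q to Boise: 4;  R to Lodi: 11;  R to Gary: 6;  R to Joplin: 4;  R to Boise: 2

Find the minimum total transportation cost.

A cheapest plan:
  P–Lodi: 50 × 3 = 150
  P–Joplin: 65 × 3 = 195
  Q–Lodi: 45 × 10 = 450
  Q–Gary: 5 × 3 = 15
  Q–Boise: 20 × 4 = 80
  R–Joplin: 45 × 4 = 180
Total = 150 + 195 + 450 + 15 + 80 + 180 = 1070.

1070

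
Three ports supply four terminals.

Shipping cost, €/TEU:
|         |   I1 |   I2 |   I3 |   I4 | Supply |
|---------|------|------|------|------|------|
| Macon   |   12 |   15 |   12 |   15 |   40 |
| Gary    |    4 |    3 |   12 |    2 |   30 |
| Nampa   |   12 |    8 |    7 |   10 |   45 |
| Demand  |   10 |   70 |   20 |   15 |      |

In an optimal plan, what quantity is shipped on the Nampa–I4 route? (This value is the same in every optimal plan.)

Optimal shipments:
  Macon to I1: 10 × €12 = €120
  Macon to I2: 10 × €15 = €150
  Macon to I3: 20 × €12 = €240
  Gary to I2: 15 × €3 = €45
  Gary to I4: 15 × €2 = €30
  Nampa to I2: 45 × €8 = €360
Total cost = €945.
The route Nampa→I4 is not used.

0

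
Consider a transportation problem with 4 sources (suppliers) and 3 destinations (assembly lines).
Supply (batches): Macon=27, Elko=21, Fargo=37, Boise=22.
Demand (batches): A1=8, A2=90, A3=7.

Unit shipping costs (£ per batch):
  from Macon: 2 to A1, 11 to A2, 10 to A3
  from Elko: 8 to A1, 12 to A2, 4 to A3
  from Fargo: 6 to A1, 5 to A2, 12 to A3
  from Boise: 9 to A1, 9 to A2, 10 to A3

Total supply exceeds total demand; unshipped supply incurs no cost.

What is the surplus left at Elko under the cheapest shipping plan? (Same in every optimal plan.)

Minimum-cost shipments:
  Macon->A1: 8 × £2 = £16
  Macon->A2: 19 × £11 = £209
  Elko->A2: 12 × £12 = £144
  Elko->A3: 7 × £4 = £28
  Fargo->A2: 37 × £5 = £185
  Boise->A2: 22 × £9 = £198
Total cost = £780.
Elko ships 19 of its 21, leaving 2.

2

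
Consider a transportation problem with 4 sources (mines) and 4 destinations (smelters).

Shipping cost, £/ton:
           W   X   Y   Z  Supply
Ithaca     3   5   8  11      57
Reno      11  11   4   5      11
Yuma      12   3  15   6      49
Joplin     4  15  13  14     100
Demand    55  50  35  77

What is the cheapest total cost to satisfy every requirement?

1477

Optimal allocation:
  Ithaca->X: 50 × £5 = £250
  Ithaca->Y: 7 × £8 = £56
  Reno->Z: 11 × £5 = £55
  Yuma->Z: 49 × £6 = £294
  Joplin->W: 55 × £4 = £220
  Joplin->Y: 28 × £13 = £364
  Joplin->Z: 17 × £14 = £238
Total = 250 + 56 + 55 + 294 + 220 + 364 + 238 = £1477.
(Supply check: Ithaca ships 57; Reno ships 11; Yuma ships 49; Joplin ships 100.)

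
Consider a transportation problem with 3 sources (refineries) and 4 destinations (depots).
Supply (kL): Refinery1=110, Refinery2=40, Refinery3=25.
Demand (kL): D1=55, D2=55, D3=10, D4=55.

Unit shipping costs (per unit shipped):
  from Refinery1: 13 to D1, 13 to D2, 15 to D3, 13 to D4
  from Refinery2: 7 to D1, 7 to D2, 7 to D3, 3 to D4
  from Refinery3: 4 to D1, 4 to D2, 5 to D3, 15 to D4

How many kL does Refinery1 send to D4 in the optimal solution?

Optimal shipments:
  Refinery1–D1: 40 × 13 = 520
  Refinery1–D2: 55 × 13 = 715
  Refinery1–D4: 15 × 13 = 195
  Refinery2–D4: 40 × 3 = 120
  Refinery3–D1: 15 × 4 = 60
  Refinery3–D3: 10 × 5 = 50
Total cost = 1660.
So Refinery1→D4 carries 15 kL.

15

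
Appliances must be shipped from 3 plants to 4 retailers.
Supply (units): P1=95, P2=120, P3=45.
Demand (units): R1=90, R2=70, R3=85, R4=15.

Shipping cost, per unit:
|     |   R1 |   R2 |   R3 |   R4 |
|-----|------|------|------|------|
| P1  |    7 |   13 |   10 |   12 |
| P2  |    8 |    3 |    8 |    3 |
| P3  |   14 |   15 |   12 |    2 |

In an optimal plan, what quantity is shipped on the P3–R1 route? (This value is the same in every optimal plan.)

0

The minimum-cost plan:
  P1→R1: 90 × 7 = 630
  P1→R3: 5 × 10 = 50
  P2→R2: 70 × 3 = 210
  P2→R3: 50 × 8 = 400
  P3→R3: 30 × 12 = 360
  P3→R4: 15 × 2 = 30
Total cost = 1680.
The route P3→R1 is not used.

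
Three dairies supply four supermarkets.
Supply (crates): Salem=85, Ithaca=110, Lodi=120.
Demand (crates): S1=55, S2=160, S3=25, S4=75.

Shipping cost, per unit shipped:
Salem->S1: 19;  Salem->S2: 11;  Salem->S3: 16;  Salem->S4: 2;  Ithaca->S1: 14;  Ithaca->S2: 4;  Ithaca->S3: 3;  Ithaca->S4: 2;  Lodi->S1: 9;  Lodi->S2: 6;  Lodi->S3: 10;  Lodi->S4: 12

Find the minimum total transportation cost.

1560

A cheapest plan:
  Salem->S2: 10 crates
  Salem->S4: 75 crates
  Ithaca->S2: 85 crates
  Ithaca->S3: 25 crates
  Lodi->S1: 55 crates
  Lodi->S2: 65 crates
Total cost = 1560.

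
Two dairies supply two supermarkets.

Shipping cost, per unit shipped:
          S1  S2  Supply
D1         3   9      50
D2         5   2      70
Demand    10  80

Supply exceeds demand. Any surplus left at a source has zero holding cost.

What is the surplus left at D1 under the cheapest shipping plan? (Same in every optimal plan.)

30

An optimal plan:
  D1 to S1: 10 crates
  D1 to S2: 10 crates
  D2 to S2: 70 crates
Total cost = 260.
D1 ships 20 of its 50, leaving 30.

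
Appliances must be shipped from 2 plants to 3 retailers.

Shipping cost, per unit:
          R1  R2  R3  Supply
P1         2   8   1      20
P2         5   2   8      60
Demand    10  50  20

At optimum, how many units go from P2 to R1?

10

The minimum-cost plan:
  P1–R3: 20 × 1 = 20
  P2–R1: 10 × 5 = 50
  P2–R2: 50 × 2 = 100
Total cost = 170.
So P2→R1 carries 10 units.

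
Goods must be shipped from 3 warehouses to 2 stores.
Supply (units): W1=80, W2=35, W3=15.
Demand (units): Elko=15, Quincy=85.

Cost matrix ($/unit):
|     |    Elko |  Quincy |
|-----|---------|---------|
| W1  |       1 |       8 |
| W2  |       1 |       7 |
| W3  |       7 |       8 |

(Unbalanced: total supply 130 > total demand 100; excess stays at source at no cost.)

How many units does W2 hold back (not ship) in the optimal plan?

0

Minimum-cost shipments:
  W1 to Elko: 15 × $1 = $15
  W1 to Quincy: 50 × $8 = $400
  W2 to Quincy: 35 × $7 = $245
Total cost = $660.
W2 ships 35 of its 35, leaving 0.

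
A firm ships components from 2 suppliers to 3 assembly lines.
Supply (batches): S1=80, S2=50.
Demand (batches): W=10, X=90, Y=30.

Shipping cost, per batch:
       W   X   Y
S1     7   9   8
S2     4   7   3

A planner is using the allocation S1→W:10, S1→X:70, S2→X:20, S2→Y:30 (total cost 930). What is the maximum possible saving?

10

Current plan cost = 10·7 + 70·9 + 20·7 + 30·3 = 930.
Optimal plan:
  S1 to X: 80 batches
  S2 to W: 10 batches
  S2 to X: 10 batches
  S2 to Y: 30 batches
Optimal cost = 920.
Saving = 930 − 920 = 10.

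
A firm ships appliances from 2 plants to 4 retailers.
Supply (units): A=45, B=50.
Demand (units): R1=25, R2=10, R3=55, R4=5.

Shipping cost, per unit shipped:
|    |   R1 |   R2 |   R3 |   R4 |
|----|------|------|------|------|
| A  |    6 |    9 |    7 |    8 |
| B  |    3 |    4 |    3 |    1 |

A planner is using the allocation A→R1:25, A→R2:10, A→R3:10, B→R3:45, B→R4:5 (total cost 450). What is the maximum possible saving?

Current plan cost = 25·6 + 10·9 + 10·7 + 45·3 + 5·1 = 450.
Optimal plan:
  A->R1: 25 × 6 = 150
  A->R3: 20 × 7 = 140
  B->R2: 10 × 4 = 40
  B->R3: 35 × 3 = 105
  B->R4: 5 × 1 = 5
Optimal cost = 440.
Saving = 450 − 440 = 10.

10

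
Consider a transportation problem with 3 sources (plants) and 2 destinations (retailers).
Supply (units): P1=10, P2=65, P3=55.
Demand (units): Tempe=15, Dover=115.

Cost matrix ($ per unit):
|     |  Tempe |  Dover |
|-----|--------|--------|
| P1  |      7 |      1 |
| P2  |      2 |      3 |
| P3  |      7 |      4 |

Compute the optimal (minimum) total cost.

410

An optimal shipping plan:
  P1–Dover: 10 × $1 = $10
  P2–Tempe: 15 × $2 = $30
  P2–Dover: 50 × $3 = $150
  P3–Dover: 55 × $4 = $220
Total = 10 + 30 + 150 + 220 = $410.
(Supply check: P1 ships 10; P2 ships 65; P3 ships 55.)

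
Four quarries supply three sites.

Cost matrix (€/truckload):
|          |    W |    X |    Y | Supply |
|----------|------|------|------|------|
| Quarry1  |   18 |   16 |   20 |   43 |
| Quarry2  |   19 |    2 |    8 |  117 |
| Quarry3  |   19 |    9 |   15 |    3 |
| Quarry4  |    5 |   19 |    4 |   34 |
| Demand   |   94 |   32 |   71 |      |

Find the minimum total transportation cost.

Optimal allocation:
  Quarry1->W: 43 truckloads
  Quarry2->W: 14 truckloads
  Quarry2->X: 32 truckloads
  Quarry2->Y: 71 truckloads
  Quarry3->W: 3 truckloads
  Quarry4->W: 34 truckloads
Total cost = €1899.

1899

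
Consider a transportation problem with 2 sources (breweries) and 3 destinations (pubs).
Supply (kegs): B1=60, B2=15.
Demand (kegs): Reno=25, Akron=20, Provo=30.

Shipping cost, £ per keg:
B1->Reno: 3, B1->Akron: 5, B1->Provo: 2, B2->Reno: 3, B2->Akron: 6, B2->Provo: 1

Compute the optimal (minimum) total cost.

220

Optimal allocation:
  B1->Reno: 25 kegs
  B1->Akron: 20 kegs
  B1->Provo: 15 kegs
  B2->Provo: 15 kegs
Total cost = £220.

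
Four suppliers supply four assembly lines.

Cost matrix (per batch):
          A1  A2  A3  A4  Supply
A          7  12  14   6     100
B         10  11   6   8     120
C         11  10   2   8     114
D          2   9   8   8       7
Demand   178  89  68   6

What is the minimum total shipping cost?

An optimal shipping plan:
  A→A1: 100 × 7 = 700
  B→A1: 71 × 10 = 710
  B→A2: 43 × 11 = 473
  B→A4: 6 × 8 = 48
  C→A2: 46 × 10 = 460
  C→A3: 68 × 2 = 136
  D→A1: 7 × 2 = 14
Total = 700 + 710 + 473 + 48 + 460 + 136 + 14 = 2541.

2541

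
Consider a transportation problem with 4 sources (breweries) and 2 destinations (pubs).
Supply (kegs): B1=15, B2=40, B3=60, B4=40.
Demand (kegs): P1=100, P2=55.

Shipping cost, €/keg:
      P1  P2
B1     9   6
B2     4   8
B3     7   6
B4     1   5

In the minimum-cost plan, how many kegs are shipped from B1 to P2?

The minimum-cost plan:
  B1->P2: 15 × €6 = €90
  B2->P1: 40 × €4 = €160
  B3->P1: 20 × €7 = €140
  B3->P2: 40 × €6 = €240
  B4->P1: 40 × €1 = €40
Total cost = €670.
So B1→P2 carries 15 kegs.

15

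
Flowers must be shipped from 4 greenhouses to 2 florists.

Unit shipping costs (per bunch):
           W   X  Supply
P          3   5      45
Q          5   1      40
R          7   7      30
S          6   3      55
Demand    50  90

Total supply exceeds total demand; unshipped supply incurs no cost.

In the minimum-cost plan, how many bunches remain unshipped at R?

30

An optimal plan:
  P->W: 45 bunches
  Q->X: 40 bunches
  S->W: 5 bunches
  S->X: 50 bunches
Total cost = 355.
R ships 0 of its 30, leaving 30.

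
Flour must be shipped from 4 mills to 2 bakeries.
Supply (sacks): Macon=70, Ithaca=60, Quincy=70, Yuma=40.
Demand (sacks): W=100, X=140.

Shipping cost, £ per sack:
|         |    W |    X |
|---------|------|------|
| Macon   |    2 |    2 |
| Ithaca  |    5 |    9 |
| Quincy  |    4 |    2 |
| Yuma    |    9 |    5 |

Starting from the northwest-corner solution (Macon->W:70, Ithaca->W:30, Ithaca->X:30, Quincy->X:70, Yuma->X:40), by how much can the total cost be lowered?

Current plan cost = 70·2 + 30·5 + 30·9 + 70·2 + 40·5 = £900.
Optimal plan:
  Macon to W: 40 × £2 = £80
  Macon to X: 30 × £2 = £60
  Ithaca to W: 60 × £5 = £300
  Quincy to X: 70 × £2 = £140
  Yuma to X: 40 × £5 = £200
Optimal cost = £780.
Saving = 900 − 780 = £120.

120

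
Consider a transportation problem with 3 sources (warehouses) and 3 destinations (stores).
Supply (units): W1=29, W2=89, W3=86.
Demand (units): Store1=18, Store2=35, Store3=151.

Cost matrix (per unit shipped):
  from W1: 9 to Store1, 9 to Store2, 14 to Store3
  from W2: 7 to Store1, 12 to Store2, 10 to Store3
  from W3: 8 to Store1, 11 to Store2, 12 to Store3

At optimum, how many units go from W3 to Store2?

6

The minimum-cost plan:
  W1→Store2: 29 × 9 = 261
  W2→Store3: 89 × 10 = 890
  W3→Store1: 18 × 8 = 144
  W3→Store2: 6 × 11 = 66
  W3→Store3: 62 × 12 = 744
Total cost = 2105.
So W3→Store2 carries 6 units.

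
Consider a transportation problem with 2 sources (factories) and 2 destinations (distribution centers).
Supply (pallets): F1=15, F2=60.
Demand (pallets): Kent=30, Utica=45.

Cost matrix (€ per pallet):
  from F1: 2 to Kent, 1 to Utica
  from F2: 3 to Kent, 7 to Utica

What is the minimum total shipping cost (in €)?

315

A cheapest plan:
  F1→Utica: 15 × €1 = €15
  F2→Kent: 30 × €3 = €90
  F2→Utica: 30 × €7 = €210
Total = 15 + 90 + 210 = €315.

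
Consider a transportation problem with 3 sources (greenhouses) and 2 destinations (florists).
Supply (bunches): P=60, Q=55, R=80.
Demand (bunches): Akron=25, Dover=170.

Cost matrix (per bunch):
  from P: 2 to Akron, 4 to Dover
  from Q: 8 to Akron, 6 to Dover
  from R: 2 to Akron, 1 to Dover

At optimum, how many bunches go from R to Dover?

80

Solving gives:
  P to Akron: 25 × 2 = 50
  P to Dover: 35 × 4 = 140
  Q to Dover: 55 × 6 = 330
  R to Dover: 80 × 1 = 80
Total cost = 600.
So R→Dover carries 80 bunches.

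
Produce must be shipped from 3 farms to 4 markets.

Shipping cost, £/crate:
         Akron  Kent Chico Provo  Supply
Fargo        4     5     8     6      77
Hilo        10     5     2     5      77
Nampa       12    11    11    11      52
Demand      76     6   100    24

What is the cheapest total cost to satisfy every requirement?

Optimal allocation:
  Fargo→Akron: 76 × £4 = £304
  Fargo→Kent: 1 × £5 = £5
  Hilo→Chico: 77 × £2 = £154
  Nampa→Kent: 5 × £11 = £55
  Nampa→Chico: 23 × £11 = £253
  Nampa→Provo: 24 × £11 = £264
Total = 304 + 5 + 154 + 55 + 253 + 264 = £1035.
(Supply check: Fargo ships 77; Hilo ships 77; Nampa ships 52.)

1035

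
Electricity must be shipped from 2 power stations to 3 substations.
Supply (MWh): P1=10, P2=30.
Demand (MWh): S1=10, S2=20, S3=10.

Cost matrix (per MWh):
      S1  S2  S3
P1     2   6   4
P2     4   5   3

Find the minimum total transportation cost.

150

Optimal allocation:
  P1->S1: 10 × 2 = 20
  P2->S2: 20 × 5 = 100
  P2->S3: 10 × 3 = 30
Total = 20 + 100 + 30 = 150.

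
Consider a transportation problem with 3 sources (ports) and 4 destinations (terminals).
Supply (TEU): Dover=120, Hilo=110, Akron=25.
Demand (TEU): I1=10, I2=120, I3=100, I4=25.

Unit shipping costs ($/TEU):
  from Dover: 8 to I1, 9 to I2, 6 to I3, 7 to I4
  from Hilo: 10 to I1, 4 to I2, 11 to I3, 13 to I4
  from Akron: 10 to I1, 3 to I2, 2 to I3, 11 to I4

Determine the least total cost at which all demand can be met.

1265

Optimal allocation:
  Dover–I1: 10 TEU
  Dover–I3: 85 TEU
  Dover–I4: 25 TEU
  Hilo–I2: 110 TEU
  Akron–I2: 10 TEU
  Akron–I3: 15 TEU
Total cost = $1265.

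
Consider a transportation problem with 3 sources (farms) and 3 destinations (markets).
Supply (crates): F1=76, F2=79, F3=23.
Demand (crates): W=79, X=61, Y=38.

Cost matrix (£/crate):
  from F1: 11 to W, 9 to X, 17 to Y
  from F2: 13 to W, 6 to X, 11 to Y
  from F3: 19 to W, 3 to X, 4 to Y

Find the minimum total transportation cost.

1498

A cheapest plan:
  F1–W: 76 crates
  F2–W: 3 crates
  F2–X: 61 crates
  F2–Y: 15 crates
  F3–Y: 23 crates
Total cost = £1498.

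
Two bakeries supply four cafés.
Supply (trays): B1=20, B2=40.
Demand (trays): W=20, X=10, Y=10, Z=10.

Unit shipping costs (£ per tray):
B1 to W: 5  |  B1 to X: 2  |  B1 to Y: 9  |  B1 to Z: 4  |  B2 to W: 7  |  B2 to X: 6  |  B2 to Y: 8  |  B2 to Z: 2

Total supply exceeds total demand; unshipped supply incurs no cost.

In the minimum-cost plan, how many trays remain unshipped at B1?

0

An optimal plan:
  B1–W: 10 × £5 = £50
  B1–X: 10 × £2 = £20
  B2–W: 10 × £7 = £70
  B2–Y: 10 × £8 = £80
  B2–Z: 10 × £2 = £20
Total cost = £240.
B1 ships 20 of its 20, leaving 0.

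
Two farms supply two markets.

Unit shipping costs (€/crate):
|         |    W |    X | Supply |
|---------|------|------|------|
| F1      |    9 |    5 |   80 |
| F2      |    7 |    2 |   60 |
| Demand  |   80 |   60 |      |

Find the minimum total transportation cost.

840

A cheapest plan:
  F1->W: 80 × €9 = €720
  F2->X: 60 × €2 = €120
Total = 720 + 120 = €840.
(Supply check: F1 ships 80; F2 ships 60.)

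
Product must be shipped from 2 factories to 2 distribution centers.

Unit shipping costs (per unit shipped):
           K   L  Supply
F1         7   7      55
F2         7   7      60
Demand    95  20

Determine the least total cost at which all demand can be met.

An optimal shipping plan:
  F1–K: 35 × 7 = 245
  F1–L: 20 × 7 = 140
  F2–K: 60 × 7 = 420
Total = 245 + 140 + 420 = 805.
(Supply check: F1 ships 55; F2 ships 60.)

805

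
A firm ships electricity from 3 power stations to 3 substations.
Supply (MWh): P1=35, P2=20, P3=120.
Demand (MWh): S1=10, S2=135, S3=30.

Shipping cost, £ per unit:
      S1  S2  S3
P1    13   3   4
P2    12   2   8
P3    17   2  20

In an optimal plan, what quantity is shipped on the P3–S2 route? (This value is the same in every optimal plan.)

120

The minimum-cost plan:
  P1 to S2: 5 MWh
  P1 to S3: 30 MWh
  P2 to S1: 10 MWh
  P2 to S2: 10 MWh
  P3 to S2: 120 MWh
Total cost = £515.
So P3→S2 carries 120 MWh.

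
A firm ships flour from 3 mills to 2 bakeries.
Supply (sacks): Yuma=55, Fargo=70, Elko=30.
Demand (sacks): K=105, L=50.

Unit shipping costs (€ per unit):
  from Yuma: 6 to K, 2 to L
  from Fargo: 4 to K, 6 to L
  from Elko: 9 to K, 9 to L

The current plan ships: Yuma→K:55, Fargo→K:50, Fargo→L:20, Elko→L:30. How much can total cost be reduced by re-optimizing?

Current plan cost = 55·6 + 50·4 + 20·6 + 30·9 = €920.
Optimal plan:
  Yuma→K: 5 × €6 = €30
  Yuma→L: 50 × €2 = €100
  Fargo→K: 70 × €4 = €280
  Elko→K: 30 × €9 = €270
Optimal cost = €680.
Saving = 920 − 680 = €240.

240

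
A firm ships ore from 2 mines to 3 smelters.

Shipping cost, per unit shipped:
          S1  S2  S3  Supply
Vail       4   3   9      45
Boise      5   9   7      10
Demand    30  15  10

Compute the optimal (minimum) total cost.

A cheapest plan:
  Vail to S1: 30 × 4 = 120
  Vail to S2: 15 × 3 = 45
  Boise to S3: 10 × 7 = 70
Total = 120 + 45 + 70 = 235.

235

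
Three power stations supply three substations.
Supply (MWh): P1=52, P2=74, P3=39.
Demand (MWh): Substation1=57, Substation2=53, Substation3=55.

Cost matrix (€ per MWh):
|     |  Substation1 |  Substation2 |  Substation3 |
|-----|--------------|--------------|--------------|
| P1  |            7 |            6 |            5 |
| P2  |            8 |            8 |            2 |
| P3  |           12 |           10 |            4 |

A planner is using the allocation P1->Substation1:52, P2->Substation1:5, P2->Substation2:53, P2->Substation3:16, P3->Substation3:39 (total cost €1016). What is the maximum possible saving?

52

Current plan cost = 52·7 + 5·8 + 53·8 + 16·2 + 39·4 = €1016.
Optimal plan:
  P1->Substation2: 52 MWh
  P2->Substation1: 57 MWh
  P2->Substation3: 17 MWh
  P3->Substation2: 1 MWh
  P3->Substation3: 38 MWh
Optimal cost = €964.
Saving = 1016 − 964 = €52.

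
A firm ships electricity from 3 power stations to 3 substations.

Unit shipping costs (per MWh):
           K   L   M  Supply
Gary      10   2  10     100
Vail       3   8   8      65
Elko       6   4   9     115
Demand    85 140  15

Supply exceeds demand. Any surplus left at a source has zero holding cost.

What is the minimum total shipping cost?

An optimal shipping plan:
  Gary to L: 100 MWh
  Vail to K: 65 MWh
  Elko to K: 20 MWh
  Elko to L: 40 MWh
  Elko to M: 15 MWh
Total cost = 810.

810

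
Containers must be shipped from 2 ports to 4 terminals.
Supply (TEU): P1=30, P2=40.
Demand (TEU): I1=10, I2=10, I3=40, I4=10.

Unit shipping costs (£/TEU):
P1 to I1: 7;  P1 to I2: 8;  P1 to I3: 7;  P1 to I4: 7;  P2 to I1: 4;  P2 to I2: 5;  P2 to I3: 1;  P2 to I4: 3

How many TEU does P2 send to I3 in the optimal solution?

40

Solving gives:
  P1 to I1: 10 TEU
  P1 to I2: 10 TEU
  P1 to I4: 10 TEU
  P2 to I3: 40 TEU
Total cost = £260.
So P2→I3 carries 40 TEU.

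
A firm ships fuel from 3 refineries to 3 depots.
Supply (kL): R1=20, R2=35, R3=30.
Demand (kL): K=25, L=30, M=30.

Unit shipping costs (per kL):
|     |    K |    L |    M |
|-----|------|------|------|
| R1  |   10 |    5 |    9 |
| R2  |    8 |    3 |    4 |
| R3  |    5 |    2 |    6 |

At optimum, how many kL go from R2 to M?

Optimal shipments:
  R1→L: 20 kL
  R2→L: 5 kL
  R2→M: 30 kL
  R3→K: 25 kL
  R3→L: 5 kL
Total cost = 370.
So R2→M carries 30 kL.

30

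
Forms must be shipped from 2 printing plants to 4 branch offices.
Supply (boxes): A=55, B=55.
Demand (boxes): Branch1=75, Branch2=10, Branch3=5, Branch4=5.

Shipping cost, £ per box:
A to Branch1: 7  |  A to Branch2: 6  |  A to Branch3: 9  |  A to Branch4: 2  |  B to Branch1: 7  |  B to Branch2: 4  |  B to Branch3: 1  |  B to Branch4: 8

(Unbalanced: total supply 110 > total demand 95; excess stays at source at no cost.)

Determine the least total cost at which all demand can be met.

580

A cheapest plan:
  A→Branch1: 35 boxes
  A→Branch4: 5 boxes
  B→Branch1: 40 boxes
  B→Branch2: 10 boxes
  B→Branch3: 5 boxes
Total cost = £580.
(Supply check: A ships 40; B ships 55.)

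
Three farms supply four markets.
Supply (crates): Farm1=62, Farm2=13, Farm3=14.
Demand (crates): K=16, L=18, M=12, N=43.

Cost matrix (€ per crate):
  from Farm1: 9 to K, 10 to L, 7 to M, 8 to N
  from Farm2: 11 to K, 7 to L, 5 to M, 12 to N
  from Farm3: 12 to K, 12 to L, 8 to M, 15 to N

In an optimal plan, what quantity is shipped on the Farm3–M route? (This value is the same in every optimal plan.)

12

The minimum-cost plan:
  Farm1→K: 16 × €9 = €144
  Farm1→L: 3 × €10 = €30
  Farm1→N: 43 × €8 = €344
  Farm2→L: 13 × €7 = €91
  Farm3→L: 2 × €12 = €24
  Farm3→M: 12 × €8 = €96
Total cost = €729.
So Farm3→M carries 12 crates.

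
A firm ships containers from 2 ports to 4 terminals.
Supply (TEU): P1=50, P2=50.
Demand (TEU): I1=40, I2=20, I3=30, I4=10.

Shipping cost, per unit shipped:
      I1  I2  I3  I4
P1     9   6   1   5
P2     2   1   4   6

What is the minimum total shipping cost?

230

Optimal allocation:
  P1 to I2: 10 TEU
  P1 to I3: 30 TEU
  P1 to I4: 10 TEU
  P2 to I1: 40 TEU
  P2 to I2: 10 TEU
Total cost = 230.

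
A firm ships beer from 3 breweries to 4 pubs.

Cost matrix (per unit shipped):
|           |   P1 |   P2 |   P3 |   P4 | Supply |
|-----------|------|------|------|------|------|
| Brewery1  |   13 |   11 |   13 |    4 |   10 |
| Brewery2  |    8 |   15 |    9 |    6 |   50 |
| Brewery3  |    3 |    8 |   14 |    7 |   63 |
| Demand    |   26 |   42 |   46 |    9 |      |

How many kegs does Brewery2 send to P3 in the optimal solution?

46

Solving gives:
  Brewery1→P2: 5 × 11 = 55
  Brewery1→P4: 5 × 4 = 20
  Brewery2→P3: 46 × 9 = 414
  Brewery2→P4: 4 × 6 = 24
  Brewery3→P1: 26 × 3 = 78
  Brewery3→P2: 37 × 8 = 296
Total cost = 887.
So Brewery2→P3 carries 46 kegs.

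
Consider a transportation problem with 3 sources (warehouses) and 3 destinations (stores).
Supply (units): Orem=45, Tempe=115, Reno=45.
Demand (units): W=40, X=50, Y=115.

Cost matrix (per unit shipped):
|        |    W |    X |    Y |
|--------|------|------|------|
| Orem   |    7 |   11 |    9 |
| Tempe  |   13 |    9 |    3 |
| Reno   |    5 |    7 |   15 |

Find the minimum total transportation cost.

995

An optimal shipping plan:
  Orem–W: 40 × 7 = 280
  Orem–X: 5 × 11 = 55
  Tempe–Y: 115 × 3 = 345
  Reno–X: 45 × 7 = 315
Total = 280 + 55 + 345 + 315 = 995.
(Supply check: Orem ships 45; Tempe ships 115; Reno ships 45.)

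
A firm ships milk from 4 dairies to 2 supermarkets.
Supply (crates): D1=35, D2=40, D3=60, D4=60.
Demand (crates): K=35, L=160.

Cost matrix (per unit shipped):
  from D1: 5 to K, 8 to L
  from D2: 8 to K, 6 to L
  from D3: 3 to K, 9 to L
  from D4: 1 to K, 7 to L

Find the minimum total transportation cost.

1270

An optimal shipping plan:
  D1 to L: 35 × 8 = 280
  D2 to L: 40 × 6 = 240
  D3 to K: 35 × 3 = 105
  D3 to L: 25 × 9 = 225
  D4 to L: 60 × 7 = 420
Total = 280 + 240 + 105 + 225 + 420 = 1270.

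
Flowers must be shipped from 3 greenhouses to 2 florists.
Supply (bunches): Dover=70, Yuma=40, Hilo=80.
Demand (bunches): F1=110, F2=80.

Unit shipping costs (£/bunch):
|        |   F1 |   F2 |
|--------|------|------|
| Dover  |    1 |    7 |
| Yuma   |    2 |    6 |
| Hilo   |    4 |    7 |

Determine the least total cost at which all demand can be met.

An optimal shipping plan:
  Dover to F1: 70 × £1 = £70
  Yuma to F1: 40 × £2 = £80
  Hilo to F2: 80 × £7 = £560
Total = 70 + 80 + 560 = £710.
(Supply check: Dover ships 70; Yuma ships 40; Hilo ships 80.)

710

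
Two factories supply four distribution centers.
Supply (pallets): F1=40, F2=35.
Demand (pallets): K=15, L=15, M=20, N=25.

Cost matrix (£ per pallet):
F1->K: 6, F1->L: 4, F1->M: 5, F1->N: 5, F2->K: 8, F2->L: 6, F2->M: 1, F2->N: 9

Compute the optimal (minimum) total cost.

325

An optimal shipping plan:
  F1–K: 15 × £6 = £90
  F1–N: 25 × £5 = £125
  F2–L: 15 × £6 = £90
  F2–M: 20 × £1 = £20
Total = 90 + 125 + 90 + 20 = £325.
(Supply check: F1 ships 40; F2 ships 35.)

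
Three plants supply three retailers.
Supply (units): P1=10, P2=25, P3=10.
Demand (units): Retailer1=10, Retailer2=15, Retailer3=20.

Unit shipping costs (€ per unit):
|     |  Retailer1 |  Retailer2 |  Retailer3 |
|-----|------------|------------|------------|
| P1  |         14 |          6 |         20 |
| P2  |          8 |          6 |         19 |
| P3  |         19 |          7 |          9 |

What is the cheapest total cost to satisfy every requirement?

450

One minimum-cost allocation:
  P1 to Retailer2: 10 × €6 = €60
  P2 to Retailer1: 10 × €8 = €80
  P2 to Retailer2: 5 × €6 = €30
  P2 to Retailer3: 10 × €19 = €190
  P3 to Retailer3: 10 × €9 = €90
Total = 60 + 80 + 30 + 190 + 90 = €450.
(Supply check: P1 ships 10; P2 ships 25; P3 ships 10.)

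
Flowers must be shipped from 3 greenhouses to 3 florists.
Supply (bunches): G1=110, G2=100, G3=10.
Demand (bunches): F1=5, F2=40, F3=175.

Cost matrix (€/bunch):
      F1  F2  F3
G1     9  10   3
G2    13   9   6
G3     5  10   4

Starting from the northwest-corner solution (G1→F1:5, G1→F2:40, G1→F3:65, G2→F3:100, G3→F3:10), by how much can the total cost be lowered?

Current plan cost = 5·9 + 40·10 + 65·3 + 100·6 + 10·4 = €1280.
Optimal plan:
  G1->F3: 110 × €3 = €330
  G2->F2: 40 × €9 = €360
  G2->F3: 60 × €6 = €360
  G3->F1: 5 × €5 = €25
  G3->F3: 5 × €4 = €20
Optimal cost = €1095.
Saving = 1280 − 1095 = €185.

185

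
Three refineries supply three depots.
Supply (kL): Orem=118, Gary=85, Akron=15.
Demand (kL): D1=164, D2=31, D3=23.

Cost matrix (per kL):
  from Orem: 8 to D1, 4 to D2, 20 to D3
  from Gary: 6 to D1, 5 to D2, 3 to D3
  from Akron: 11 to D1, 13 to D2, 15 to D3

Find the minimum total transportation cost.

Optimal allocation:
  Orem–D1: 87 × 8 = 696
  Orem–D2: 31 × 4 = 124
  Gary–D1: 62 × 6 = 372
  Gary–D3: 23 × 3 = 69
  Akron–D1: 15 × 11 = 165
Total = 696 + 124 + 372 + 69 + 165 = 1426.

1426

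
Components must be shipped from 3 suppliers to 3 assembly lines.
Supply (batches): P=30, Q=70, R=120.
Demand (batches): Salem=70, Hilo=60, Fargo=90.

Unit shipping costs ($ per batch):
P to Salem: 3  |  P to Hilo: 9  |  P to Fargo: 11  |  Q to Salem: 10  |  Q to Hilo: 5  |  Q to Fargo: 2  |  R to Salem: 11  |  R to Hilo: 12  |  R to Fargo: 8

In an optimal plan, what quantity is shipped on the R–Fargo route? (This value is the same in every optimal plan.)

Solving gives:
  P to Salem: 30 × $3 = $90
  Q to Hilo: 60 × $5 = $300
  Q to Fargo: 10 × $2 = $20
  R to Salem: 40 × $11 = $440
  R to Fargo: 80 × $8 = $640
Total cost = $1490.
So R→Fargo carries 80 batches.

80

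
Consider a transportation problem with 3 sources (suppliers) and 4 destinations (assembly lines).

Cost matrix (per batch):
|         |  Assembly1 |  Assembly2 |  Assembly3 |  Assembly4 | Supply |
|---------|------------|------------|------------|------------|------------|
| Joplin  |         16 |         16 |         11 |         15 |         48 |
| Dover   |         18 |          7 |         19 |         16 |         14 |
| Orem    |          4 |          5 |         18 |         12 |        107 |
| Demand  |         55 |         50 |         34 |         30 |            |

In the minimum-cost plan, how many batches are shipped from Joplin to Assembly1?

0

Optimal shipments:
  Joplin to Assembly3: 34 × 11 = 374
  Joplin to Assembly4: 14 × 15 = 210
  Dover to Assembly2: 14 × 7 = 98
  Orem to Assembly1: 55 × 4 = 220
  Orem to Assembly2: 36 × 5 = 180
  Orem to Assembly4: 16 × 12 = 192
Total cost = 1274.
The route Joplin→Assembly1 is not used.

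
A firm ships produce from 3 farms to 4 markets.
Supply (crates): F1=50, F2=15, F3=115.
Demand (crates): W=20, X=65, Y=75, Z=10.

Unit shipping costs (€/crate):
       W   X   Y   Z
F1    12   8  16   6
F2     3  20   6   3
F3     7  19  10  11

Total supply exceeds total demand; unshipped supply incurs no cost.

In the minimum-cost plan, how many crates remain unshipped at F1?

0

Minimum-cost shipments:
  F1→X: 50 × €8 = €400
  F2→W: 5 × €3 = €15
  F2→Z: 10 × €3 = €30
  F3→W: 15 × €7 = €105
  F3→X: 15 × €19 = €285
  F3→Y: 75 × €10 = €750
Total cost = €1585.
F1 ships 50 of its 50, leaving 0.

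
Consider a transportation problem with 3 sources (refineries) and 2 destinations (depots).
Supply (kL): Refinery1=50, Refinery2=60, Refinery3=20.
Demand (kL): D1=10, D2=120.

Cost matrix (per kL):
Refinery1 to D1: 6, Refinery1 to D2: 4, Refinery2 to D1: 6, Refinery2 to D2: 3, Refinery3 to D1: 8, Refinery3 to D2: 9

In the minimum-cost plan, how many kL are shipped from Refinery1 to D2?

The minimum-cost plan:
  Refinery1–D2: 50 kL
  Refinery2–D2: 60 kL
  Refinery3–D1: 10 kL
  Refinery3–D2: 10 kL
Total cost = 550.
So Refinery1→D2 carries 50 kL.

50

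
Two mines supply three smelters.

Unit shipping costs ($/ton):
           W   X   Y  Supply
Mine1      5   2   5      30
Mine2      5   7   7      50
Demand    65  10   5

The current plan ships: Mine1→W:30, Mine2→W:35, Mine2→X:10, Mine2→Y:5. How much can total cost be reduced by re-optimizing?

60

Current plan cost = 30·5 + 35·5 + 10·7 + 5·7 = $430.
Optimal plan:
  Mine1→W: 15 × $5 = $75
  Mine1→X: 10 × $2 = $20
  Mine1→Y: 5 × $5 = $25
  Mine2→W: 50 × $5 = $250
Optimal cost = $370.
Saving = 430 − 370 = $60.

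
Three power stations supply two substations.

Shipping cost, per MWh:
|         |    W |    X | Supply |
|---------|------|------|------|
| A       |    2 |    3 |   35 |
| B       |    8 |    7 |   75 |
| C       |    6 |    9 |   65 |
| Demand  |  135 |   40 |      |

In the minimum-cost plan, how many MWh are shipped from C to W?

65

Solving gives:
  A to W: 35 × 2 = 70
  B to W: 35 × 8 = 280
  B to X: 40 × 7 = 280
  C to W: 65 × 6 = 390
Total cost = 1020.
So C→W carries 65 MWh.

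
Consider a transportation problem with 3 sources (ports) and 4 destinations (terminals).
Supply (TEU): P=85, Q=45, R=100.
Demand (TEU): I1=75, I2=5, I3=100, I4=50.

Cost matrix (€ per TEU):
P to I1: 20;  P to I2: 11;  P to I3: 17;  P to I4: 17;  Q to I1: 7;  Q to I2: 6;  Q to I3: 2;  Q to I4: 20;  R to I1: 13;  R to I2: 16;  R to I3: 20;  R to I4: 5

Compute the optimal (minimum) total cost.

A cheapest plan:
  P–I1: 25 × €20 = €500
  P–I2: 5 × €11 = €55
  P–I3: 55 × €17 = €935
  Q–I3: 45 × €2 = €90
  R–I1: 50 × €13 = €650
  R–I4: 50 × €5 = €250
Total = 500 + 55 + 935 + 90 + 650 + 250 = €2480.

2480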